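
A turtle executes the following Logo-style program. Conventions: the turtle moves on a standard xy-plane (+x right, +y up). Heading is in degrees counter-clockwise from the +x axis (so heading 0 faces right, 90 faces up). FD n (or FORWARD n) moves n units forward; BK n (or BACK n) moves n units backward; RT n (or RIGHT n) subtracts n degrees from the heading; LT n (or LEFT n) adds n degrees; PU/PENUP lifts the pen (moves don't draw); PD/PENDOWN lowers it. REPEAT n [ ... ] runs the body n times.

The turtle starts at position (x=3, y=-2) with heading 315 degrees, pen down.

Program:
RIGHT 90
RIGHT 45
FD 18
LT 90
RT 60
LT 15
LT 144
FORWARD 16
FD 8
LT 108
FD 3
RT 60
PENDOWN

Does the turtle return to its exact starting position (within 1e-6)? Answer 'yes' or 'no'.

Answer: no

Derivation:
Executing turtle program step by step:
Start: pos=(3,-2), heading=315, pen down
RT 90: heading 315 -> 225
RT 45: heading 225 -> 180
FD 18: (3,-2) -> (-15,-2) [heading=180, draw]
LT 90: heading 180 -> 270
RT 60: heading 270 -> 210
LT 15: heading 210 -> 225
LT 144: heading 225 -> 9
FD 16: (-15,-2) -> (0.803,0.503) [heading=9, draw]
FD 8: (0.803,0.503) -> (8.705,1.754) [heading=9, draw]
LT 108: heading 9 -> 117
FD 3: (8.705,1.754) -> (7.343,4.427) [heading=117, draw]
RT 60: heading 117 -> 57
PD: pen down
Final: pos=(7.343,4.427), heading=57, 4 segment(s) drawn

Start position: (3, -2)
Final position: (7.343, 4.427)
Distance = 7.757; >= 1e-6 -> NOT closed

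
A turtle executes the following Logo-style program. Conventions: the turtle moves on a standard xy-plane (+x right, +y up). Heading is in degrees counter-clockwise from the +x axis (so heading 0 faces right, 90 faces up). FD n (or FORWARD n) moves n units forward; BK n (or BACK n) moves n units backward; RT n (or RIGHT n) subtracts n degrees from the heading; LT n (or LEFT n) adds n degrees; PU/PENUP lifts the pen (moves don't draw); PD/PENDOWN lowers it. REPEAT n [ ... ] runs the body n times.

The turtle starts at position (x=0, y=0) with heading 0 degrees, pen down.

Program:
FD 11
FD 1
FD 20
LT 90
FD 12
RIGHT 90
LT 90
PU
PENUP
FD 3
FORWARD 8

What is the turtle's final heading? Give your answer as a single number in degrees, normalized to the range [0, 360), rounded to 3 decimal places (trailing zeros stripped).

Answer: 90

Derivation:
Executing turtle program step by step:
Start: pos=(0,0), heading=0, pen down
FD 11: (0,0) -> (11,0) [heading=0, draw]
FD 1: (11,0) -> (12,0) [heading=0, draw]
FD 20: (12,0) -> (32,0) [heading=0, draw]
LT 90: heading 0 -> 90
FD 12: (32,0) -> (32,12) [heading=90, draw]
RT 90: heading 90 -> 0
LT 90: heading 0 -> 90
PU: pen up
PU: pen up
FD 3: (32,12) -> (32,15) [heading=90, move]
FD 8: (32,15) -> (32,23) [heading=90, move]
Final: pos=(32,23), heading=90, 4 segment(s) drawn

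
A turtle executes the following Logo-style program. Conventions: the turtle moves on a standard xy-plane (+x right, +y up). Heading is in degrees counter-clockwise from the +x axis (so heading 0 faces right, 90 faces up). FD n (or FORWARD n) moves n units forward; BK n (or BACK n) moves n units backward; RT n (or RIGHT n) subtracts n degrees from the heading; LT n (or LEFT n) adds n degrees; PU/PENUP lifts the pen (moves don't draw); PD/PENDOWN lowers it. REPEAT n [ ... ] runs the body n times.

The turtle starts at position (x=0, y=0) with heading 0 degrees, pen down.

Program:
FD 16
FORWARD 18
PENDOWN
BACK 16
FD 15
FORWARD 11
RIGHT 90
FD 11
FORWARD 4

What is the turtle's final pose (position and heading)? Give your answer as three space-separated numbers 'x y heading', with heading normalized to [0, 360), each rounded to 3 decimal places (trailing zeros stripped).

Answer: 44 -15 270

Derivation:
Executing turtle program step by step:
Start: pos=(0,0), heading=0, pen down
FD 16: (0,0) -> (16,0) [heading=0, draw]
FD 18: (16,0) -> (34,0) [heading=0, draw]
PD: pen down
BK 16: (34,0) -> (18,0) [heading=0, draw]
FD 15: (18,0) -> (33,0) [heading=0, draw]
FD 11: (33,0) -> (44,0) [heading=0, draw]
RT 90: heading 0 -> 270
FD 11: (44,0) -> (44,-11) [heading=270, draw]
FD 4: (44,-11) -> (44,-15) [heading=270, draw]
Final: pos=(44,-15), heading=270, 7 segment(s) drawn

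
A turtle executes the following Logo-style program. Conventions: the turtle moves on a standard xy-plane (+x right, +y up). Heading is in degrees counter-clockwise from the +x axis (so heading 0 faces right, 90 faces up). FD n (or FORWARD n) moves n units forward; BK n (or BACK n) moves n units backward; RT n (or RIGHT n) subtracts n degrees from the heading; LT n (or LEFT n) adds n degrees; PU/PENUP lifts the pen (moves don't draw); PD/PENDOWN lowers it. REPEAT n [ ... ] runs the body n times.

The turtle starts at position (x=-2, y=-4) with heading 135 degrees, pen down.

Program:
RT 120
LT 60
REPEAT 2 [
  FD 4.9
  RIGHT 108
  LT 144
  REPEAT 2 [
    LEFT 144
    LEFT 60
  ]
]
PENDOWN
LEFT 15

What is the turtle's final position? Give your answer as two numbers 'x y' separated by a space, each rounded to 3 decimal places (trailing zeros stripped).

Answer: -5.306 2.489

Derivation:
Executing turtle program step by step:
Start: pos=(-2,-4), heading=135, pen down
RT 120: heading 135 -> 15
LT 60: heading 15 -> 75
REPEAT 2 [
  -- iteration 1/2 --
  FD 4.9: (-2,-4) -> (-0.732,0.733) [heading=75, draw]
  RT 108: heading 75 -> 327
  LT 144: heading 327 -> 111
  REPEAT 2 [
    -- iteration 1/2 --
    LT 144: heading 111 -> 255
    LT 60: heading 255 -> 315
    -- iteration 2/2 --
    LT 144: heading 315 -> 99
    LT 60: heading 99 -> 159
  ]
  -- iteration 2/2 --
  FD 4.9: (-0.732,0.733) -> (-5.306,2.489) [heading=159, draw]
  RT 108: heading 159 -> 51
  LT 144: heading 51 -> 195
  REPEAT 2 [
    -- iteration 1/2 --
    LT 144: heading 195 -> 339
    LT 60: heading 339 -> 39
    -- iteration 2/2 --
    LT 144: heading 39 -> 183
    LT 60: heading 183 -> 243
  ]
]
PD: pen down
LT 15: heading 243 -> 258
Final: pos=(-5.306,2.489), heading=258, 2 segment(s) drawn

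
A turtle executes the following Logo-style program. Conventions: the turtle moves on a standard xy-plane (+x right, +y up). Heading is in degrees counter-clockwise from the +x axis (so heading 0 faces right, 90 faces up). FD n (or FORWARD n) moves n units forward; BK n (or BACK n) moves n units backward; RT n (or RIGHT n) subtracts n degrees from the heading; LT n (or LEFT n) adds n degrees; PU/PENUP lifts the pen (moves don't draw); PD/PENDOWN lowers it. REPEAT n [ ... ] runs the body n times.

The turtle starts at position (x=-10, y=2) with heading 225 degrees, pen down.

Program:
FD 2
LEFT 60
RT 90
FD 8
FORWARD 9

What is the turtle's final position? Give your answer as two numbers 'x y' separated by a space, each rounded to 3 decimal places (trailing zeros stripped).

Answer: -27.835 -3.814

Derivation:
Executing turtle program step by step:
Start: pos=(-10,2), heading=225, pen down
FD 2: (-10,2) -> (-11.414,0.586) [heading=225, draw]
LT 60: heading 225 -> 285
RT 90: heading 285 -> 195
FD 8: (-11.414,0.586) -> (-19.142,-1.485) [heading=195, draw]
FD 9: (-19.142,-1.485) -> (-27.835,-3.814) [heading=195, draw]
Final: pos=(-27.835,-3.814), heading=195, 3 segment(s) drawn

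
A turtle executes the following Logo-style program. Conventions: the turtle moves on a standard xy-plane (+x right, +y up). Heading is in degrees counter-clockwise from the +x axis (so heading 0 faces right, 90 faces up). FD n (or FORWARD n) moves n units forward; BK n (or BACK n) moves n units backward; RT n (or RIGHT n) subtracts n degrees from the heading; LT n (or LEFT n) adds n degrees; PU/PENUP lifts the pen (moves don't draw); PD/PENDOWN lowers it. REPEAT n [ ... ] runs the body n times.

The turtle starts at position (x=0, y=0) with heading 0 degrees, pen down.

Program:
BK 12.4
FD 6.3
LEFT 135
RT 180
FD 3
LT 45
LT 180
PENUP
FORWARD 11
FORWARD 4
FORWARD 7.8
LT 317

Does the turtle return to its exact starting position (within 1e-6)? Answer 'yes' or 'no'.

Executing turtle program step by step:
Start: pos=(0,0), heading=0, pen down
BK 12.4: (0,0) -> (-12.4,0) [heading=0, draw]
FD 6.3: (-12.4,0) -> (-6.1,0) [heading=0, draw]
LT 135: heading 0 -> 135
RT 180: heading 135 -> 315
FD 3: (-6.1,0) -> (-3.979,-2.121) [heading=315, draw]
LT 45: heading 315 -> 0
LT 180: heading 0 -> 180
PU: pen up
FD 11: (-3.979,-2.121) -> (-14.979,-2.121) [heading=180, move]
FD 4: (-14.979,-2.121) -> (-18.979,-2.121) [heading=180, move]
FD 7.8: (-18.979,-2.121) -> (-26.779,-2.121) [heading=180, move]
LT 317: heading 180 -> 137
Final: pos=(-26.779,-2.121), heading=137, 3 segment(s) drawn

Start position: (0, 0)
Final position: (-26.779, -2.121)
Distance = 26.863; >= 1e-6 -> NOT closed

Answer: no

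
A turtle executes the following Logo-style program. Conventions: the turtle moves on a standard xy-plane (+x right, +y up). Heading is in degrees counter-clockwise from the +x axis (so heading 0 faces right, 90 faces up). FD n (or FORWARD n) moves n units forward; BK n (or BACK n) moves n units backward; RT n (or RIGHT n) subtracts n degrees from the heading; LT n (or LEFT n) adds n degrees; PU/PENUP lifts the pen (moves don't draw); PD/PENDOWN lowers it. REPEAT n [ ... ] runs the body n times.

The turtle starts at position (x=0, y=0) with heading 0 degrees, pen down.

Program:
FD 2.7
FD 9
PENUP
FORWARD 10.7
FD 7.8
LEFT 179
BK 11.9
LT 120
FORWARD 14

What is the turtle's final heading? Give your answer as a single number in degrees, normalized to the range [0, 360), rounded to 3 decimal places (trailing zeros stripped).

Executing turtle program step by step:
Start: pos=(0,0), heading=0, pen down
FD 2.7: (0,0) -> (2.7,0) [heading=0, draw]
FD 9: (2.7,0) -> (11.7,0) [heading=0, draw]
PU: pen up
FD 10.7: (11.7,0) -> (22.4,0) [heading=0, move]
FD 7.8: (22.4,0) -> (30.2,0) [heading=0, move]
LT 179: heading 0 -> 179
BK 11.9: (30.2,0) -> (42.098,-0.208) [heading=179, move]
LT 120: heading 179 -> 299
FD 14: (42.098,-0.208) -> (48.886,-12.452) [heading=299, move]
Final: pos=(48.886,-12.452), heading=299, 2 segment(s) drawn

Answer: 299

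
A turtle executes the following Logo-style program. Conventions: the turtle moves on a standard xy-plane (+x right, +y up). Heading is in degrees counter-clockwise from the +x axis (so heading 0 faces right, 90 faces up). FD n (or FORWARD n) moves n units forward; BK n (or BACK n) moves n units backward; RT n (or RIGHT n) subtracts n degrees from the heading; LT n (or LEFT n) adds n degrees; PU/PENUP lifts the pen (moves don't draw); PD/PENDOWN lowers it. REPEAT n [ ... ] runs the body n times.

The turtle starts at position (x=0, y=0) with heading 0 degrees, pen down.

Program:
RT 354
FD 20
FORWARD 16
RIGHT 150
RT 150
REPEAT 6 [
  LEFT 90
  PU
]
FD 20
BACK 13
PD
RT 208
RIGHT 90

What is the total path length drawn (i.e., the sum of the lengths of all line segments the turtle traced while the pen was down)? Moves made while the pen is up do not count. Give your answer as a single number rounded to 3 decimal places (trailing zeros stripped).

Answer: 36

Derivation:
Executing turtle program step by step:
Start: pos=(0,0), heading=0, pen down
RT 354: heading 0 -> 6
FD 20: (0,0) -> (19.89,2.091) [heading=6, draw]
FD 16: (19.89,2.091) -> (35.803,3.763) [heading=6, draw]
RT 150: heading 6 -> 216
RT 150: heading 216 -> 66
REPEAT 6 [
  -- iteration 1/6 --
  LT 90: heading 66 -> 156
  PU: pen up
  -- iteration 2/6 --
  LT 90: heading 156 -> 246
  PU: pen up
  -- iteration 3/6 --
  LT 90: heading 246 -> 336
  PU: pen up
  -- iteration 4/6 --
  LT 90: heading 336 -> 66
  PU: pen up
  -- iteration 5/6 --
  LT 90: heading 66 -> 156
  PU: pen up
  -- iteration 6/6 --
  LT 90: heading 156 -> 246
  PU: pen up
]
FD 20: (35.803,3.763) -> (27.668,-14.508) [heading=246, move]
BK 13: (27.668,-14.508) -> (32.956,-2.632) [heading=246, move]
PD: pen down
RT 208: heading 246 -> 38
RT 90: heading 38 -> 308
Final: pos=(32.956,-2.632), heading=308, 2 segment(s) drawn

Segment lengths:
  seg 1: (0,0) -> (19.89,2.091), length = 20
  seg 2: (19.89,2.091) -> (35.803,3.763), length = 16
Total = 36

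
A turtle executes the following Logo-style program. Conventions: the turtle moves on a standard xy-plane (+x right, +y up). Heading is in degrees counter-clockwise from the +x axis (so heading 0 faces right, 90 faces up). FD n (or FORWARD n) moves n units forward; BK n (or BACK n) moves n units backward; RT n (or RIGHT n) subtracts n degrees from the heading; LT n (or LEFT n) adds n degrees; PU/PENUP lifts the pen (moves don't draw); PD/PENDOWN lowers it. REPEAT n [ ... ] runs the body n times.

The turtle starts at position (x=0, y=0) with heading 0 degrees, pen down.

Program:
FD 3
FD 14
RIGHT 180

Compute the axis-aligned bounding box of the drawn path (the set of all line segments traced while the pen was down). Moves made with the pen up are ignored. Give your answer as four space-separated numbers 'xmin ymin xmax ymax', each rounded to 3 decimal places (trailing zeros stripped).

Executing turtle program step by step:
Start: pos=(0,0), heading=0, pen down
FD 3: (0,0) -> (3,0) [heading=0, draw]
FD 14: (3,0) -> (17,0) [heading=0, draw]
RT 180: heading 0 -> 180
Final: pos=(17,0), heading=180, 2 segment(s) drawn

Segment endpoints: x in {0, 3, 17}, y in {0}
xmin=0, ymin=0, xmax=17, ymax=0

Answer: 0 0 17 0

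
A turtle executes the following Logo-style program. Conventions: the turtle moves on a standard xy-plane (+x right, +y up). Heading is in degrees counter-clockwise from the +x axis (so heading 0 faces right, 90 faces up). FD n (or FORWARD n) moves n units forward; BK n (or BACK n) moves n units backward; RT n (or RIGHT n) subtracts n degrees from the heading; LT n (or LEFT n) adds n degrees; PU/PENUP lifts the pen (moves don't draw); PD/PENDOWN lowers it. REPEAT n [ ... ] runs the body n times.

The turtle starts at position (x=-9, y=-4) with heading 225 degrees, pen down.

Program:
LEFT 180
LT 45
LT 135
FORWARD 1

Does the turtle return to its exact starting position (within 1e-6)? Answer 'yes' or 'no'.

Answer: no

Derivation:
Executing turtle program step by step:
Start: pos=(-9,-4), heading=225, pen down
LT 180: heading 225 -> 45
LT 45: heading 45 -> 90
LT 135: heading 90 -> 225
FD 1: (-9,-4) -> (-9.707,-4.707) [heading=225, draw]
Final: pos=(-9.707,-4.707), heading=225, 1 segment(s) drawn

Start position: (-9, -4)
Final position: (-9.707, -4.707)
Distance = 1; >= 1e-6 -> NOT closed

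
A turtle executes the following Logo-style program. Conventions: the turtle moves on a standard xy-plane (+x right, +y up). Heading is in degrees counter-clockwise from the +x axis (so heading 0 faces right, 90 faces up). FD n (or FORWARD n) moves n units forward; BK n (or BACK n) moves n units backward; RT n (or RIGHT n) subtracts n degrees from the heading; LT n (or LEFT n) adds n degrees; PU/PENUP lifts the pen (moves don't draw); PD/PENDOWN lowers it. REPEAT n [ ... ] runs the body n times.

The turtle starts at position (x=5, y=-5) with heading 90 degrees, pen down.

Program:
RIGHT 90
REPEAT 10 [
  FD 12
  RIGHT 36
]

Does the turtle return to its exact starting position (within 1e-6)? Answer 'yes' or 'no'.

Executing turtle program step by step:
Start: pos=(5,-5), heading=90, pen down
RT 90: heading 90 -> 0
REPEAT 10 [
  -- iteration 1/10 --
  FD 12: (5,-5) -> (17,-5) [heading=0, draw]
  RT 36: heading 0 -> 324
  -- iteration 2/10 --
  FD 12: (17,-5) -> (26.708,-12.053) [heading=324, draw]
  RT 36: heading 324 -> 288
  -- iteration 3/10 --
  FD 12: (26.708,-12.053) -> (30.416,-23.466) [heading=288, draw]
  RT 36: heading 288 -> 252
  -- iteration 4/10 --
  FD 12: (30.416,-23.466) -> (26.708,-34.879) [heading=252, draw]
  RT 36: heading 252 -> 216
  -- iteration 5/10 --
  FD 12: (26.708,-34.879) -> (17,-41.932) [heading=216, draw]
  RT 36: heading 216 -> 180
  -- iteration 6/10 --
  FD 12: (17,-41.932) -> (5,-41.932) [heading=180, draw]
  RT 36: heading 180 -> 144
  -- iteration 7/10 --
  FD 12: (5,-41.932) -> (-4.708,-34.879) [heading=144, draw]
  RT 36: heading 144 -> 108
  -- iteration 8/10 --
  FD 12: (-4.708,-34.879) -> (-8.416,-23.466) [heading=108, draw]
  RT 36: heading 108 -> 72
  -- iteration 9/10 --
  FD 12: (-8.416,-23.466) -> (-4.708,-12.053) [heading=72, draw]
  RT 36: heading 72 -> 36
  -- iteration 10/10 --
  FD 12: (-4.708,-12.053) -> (5,-5) [heading=36, draw]
  RT 36: heading 36 -> 0
]
Final: pos=(5,-5), heading=0, 10 segment(s) drawn

Start position: (5, -5)
Final position: (5, -5)
Distance = 0; < 1e-6 -> CLOSED

Answer: yes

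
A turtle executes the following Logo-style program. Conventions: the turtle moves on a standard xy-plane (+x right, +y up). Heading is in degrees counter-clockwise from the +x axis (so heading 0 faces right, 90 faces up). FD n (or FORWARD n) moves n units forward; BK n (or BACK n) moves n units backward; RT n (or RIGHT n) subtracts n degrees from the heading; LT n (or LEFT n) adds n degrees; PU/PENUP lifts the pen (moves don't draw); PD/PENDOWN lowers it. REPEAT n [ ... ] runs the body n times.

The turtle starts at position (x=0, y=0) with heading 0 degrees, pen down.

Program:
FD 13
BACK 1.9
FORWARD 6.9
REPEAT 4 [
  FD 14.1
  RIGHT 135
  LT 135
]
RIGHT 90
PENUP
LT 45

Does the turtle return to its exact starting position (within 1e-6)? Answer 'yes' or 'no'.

Executing turtle program step by step:
Start: pos=(0,0), heading=0, pen down
FD 13: (0,0) -> (13,0) [heading=0, draw]
BK 1.9: (13,0) -> (11.1,0) [heading=0, draw]
FD 6.9: (11.1,0) -> (18,0) [heading=0, draw]
REPEAT 4 [
  -- iteration 1/4 --
  FD 14.1: (18,0) -> (32.1,0) [heading=0, draw]
  RT 135: heading 0 -> 225
  LT 135: heading 225 -> 0
  -- iteration 2/4 --
  FD 14.1: (32.1,0) -> (46.2,0) [heading=0, draw]
  RT 135: heading 0 -> 225
  LT 135: heading 225 -> 0
  -- iteration 3/4 --
  FD 14.1: (46.2,0) -> (60.3,0) [heading=0, draw]
  RT 135: heading 0 -> 225
  LT 135: heading 225 -> 0
  -- iteration 4/4 --
  FD 14.1: (60.3,0) -> (74.4,0) [heading=0, draw]
  RT 135: heading 0 -> 225
  LT 135: heading 225 -> 0
]
RT 90: heading 0 -> 270
PU: pen up
LT 45: heading 270 -> 315
Final: pos=(74.4,0), heading=315, 7 segment(s) drawn

Start position: (0, 0)
Final position: (74.4, 0)
Distance = 74.4; >= 1e-6 -> NOT closed

Answer: no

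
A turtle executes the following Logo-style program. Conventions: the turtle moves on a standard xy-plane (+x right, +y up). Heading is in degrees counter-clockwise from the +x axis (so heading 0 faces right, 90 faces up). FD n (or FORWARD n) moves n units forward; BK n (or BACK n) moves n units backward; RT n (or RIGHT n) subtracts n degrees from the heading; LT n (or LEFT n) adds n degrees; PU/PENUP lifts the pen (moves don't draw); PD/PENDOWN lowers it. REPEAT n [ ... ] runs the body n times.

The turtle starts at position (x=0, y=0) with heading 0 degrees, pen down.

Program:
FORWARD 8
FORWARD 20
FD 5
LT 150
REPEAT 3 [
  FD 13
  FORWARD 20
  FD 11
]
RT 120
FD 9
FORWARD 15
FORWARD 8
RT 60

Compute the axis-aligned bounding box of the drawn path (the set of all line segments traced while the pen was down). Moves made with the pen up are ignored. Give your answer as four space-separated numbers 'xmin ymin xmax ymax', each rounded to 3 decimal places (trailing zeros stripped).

Executing turtle program step by step:
Start: pos=(0,0), heading=0, pen down
FD 8: (0,0) -> (8,0) [heading=0, draw]
FD 20: (8,0) -> (28,0) [heading=0, draw]
FD 5: (28,0) -> (33,0) [heading=0, draw]
LT 150: heading 0 -> 150
REPEAT 3 [
  -- iteration 1/3 --
  FD 13: (33,0) -> (21.742,6.5) [heading=150, draw]
  FD 20: (21.742,6.5) -> (4.421,16.5) [heading=150, draw]
  FD 11: (4.421,16.5) -> (-5.105,22) [heading=150, draw]
  -- iteration 2/3 --
  FD 13: (-5.105,22) -> (-16.363,28.5) [heading=150, draw]
  FD 20: (-16.363,28.5) -> (-33.684,38.5) [heading=150, draw]
  FD 11: (-33.684,38.5) -> (-43.21,44) [heading=150, draw]
  -- iteration 3/3 --
  FD 13: (-43.21,44) -> (-54.469,50.5) [heading=150, draw]
  FD 20: (-54.469,50.5) -> (-71.789,60.5) [heading=150, draw]
  FD 11: (-71.789,60.5) -> (-81.315,66) [heading=150, draw]
]
RT 120: heading 150 -> 30
FD 9: (-81.315,66) -> (-73.521,70.5) [heading=30, draw]
FD 15: (-73.521,70.5) -> (-60.531,78) [heading=30, draw]
FD 8: (-60.531,78) -> (-53.603,82) [heading=30, draw]
RT 60: heading 30 -> 330
Final: pos=(-53.603,82), heading=330, 15 segment(s) drawn

Segment endpoints: x in {-81.315, -73.521, -71.789, -60.531, -54.469, -53.603, -43.21, -33.684, -16.363, -5.105, 0, 4.421, 8, 21.742, 28, 33}, y in {0, 6.5, 16.5, 22, 28.5, 38.5, 44, 50.5, 60.5, 66, 70.5, 78, 82}
xmin=-81.315, ymin=0, xmax=33, ymax=82

Answer: -81.315 0 33 82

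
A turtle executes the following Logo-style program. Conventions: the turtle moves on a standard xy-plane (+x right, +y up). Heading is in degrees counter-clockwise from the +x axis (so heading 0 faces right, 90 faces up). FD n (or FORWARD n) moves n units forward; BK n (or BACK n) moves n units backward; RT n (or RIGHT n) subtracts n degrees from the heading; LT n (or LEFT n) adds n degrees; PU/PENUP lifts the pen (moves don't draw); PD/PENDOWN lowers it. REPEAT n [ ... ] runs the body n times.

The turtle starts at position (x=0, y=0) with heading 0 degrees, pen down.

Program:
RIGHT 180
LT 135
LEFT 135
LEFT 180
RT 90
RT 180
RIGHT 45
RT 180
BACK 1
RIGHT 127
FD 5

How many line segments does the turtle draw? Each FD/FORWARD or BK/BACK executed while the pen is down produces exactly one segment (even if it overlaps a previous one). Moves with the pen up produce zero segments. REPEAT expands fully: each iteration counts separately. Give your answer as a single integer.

Answer: 2

Derivation:
Executing turtle program step by step:
Start: pos=(0,0), heading=0, pen down
RT 180: heading 0 -> 180
LT 135: heading 180 -> 315
LT 135: heading 315 -> 90
LT 180: heading 90 -> 270
RT 90: heading 270 -> 180
RT 180: heading 180 -> 0
RT 45: heading 0 -> 315
RT 180: heading 315 -> 135
BK 1: (0,0) -> (0.707,-0.707) [heading=135, draw]
RT 127: heading 135 -> 8
FD 5: (0.707,-0.707) -> (5.658,-0.011) [heading=8, draw]
Final: pos=(5.658,-0.011), heading=8, 2 segment(s) drawn
Segments drawn: 2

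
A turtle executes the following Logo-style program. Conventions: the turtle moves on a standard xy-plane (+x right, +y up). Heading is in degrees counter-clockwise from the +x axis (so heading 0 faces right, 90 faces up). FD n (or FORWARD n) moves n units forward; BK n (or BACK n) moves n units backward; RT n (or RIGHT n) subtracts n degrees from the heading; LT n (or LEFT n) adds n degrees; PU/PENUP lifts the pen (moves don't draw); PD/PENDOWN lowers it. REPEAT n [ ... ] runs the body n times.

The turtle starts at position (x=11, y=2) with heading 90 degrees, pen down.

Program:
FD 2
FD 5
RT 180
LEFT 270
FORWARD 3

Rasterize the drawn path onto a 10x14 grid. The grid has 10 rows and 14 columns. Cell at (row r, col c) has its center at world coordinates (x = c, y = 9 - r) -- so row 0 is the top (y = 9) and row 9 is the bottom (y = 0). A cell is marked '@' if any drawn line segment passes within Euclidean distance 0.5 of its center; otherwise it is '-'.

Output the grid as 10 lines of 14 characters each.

Answer: --------@@@@--
-----------@--
-----------@--
-----------@--
-----------@--
-----------@--
-----------@--
-----------@--
--------------
--------------

Derivation:
Segment 0: (11,2) -> (11,4)
Segment 1: (11,4) -> (11,9)
Segment 2: (11,9) -> (8,9)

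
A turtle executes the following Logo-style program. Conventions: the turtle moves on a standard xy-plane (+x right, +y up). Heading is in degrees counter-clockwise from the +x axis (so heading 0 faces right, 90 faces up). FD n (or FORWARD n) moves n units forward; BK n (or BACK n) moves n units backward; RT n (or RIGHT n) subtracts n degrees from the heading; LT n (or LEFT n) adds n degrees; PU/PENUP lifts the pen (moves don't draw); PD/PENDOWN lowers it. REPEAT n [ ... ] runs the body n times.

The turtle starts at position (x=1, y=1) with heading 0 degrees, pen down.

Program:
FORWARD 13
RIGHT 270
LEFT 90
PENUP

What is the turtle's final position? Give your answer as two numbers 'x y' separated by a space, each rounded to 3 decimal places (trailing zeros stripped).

Executing turtle program step by step:
Start: pos=(1,1), heading=0, pen down
FD 13: (1,1) -> (14,1) [heading=0, draw]
RT 270: heading 0 -> 90
LT 90: heading 90 -> 180
PU: pen up
Final: pos=(14,1), heading=180, 1 segment(s) drawn

Answer: 14 1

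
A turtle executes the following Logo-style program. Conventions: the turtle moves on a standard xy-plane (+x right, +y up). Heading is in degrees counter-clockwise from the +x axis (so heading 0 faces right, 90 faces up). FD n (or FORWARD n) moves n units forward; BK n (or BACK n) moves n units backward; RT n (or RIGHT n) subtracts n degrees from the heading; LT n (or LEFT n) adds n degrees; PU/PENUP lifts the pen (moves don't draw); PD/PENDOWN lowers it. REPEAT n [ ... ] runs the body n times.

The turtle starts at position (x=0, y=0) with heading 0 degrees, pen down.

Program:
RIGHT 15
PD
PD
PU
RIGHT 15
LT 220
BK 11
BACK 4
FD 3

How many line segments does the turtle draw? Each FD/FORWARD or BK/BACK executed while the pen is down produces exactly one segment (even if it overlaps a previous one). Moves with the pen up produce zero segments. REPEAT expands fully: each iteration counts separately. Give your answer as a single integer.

Answer: 0

Derivation:
Executing turtle program step by step:
Start: pos=(0,0), heading=0, pen down
RT 15: heading 0 -> 345
PD: pen down
PD: pen down
PU: pen up
RT 15: heading 345 -> 330
LT 220: heading 330 -> 190
BK 11: (0,0) -> (10.833,1.91) [heading=190, move]
BK 4: (10.833,1.91) -> (14.772,2.605) [heading=190, move]
FD 3: (14.772,2.605) -> (11.818,2.084) [heading=190, move]
Final: pos=(11.818,2.084), heading=190, 0 segment(s) drawn
Segments drawn: 0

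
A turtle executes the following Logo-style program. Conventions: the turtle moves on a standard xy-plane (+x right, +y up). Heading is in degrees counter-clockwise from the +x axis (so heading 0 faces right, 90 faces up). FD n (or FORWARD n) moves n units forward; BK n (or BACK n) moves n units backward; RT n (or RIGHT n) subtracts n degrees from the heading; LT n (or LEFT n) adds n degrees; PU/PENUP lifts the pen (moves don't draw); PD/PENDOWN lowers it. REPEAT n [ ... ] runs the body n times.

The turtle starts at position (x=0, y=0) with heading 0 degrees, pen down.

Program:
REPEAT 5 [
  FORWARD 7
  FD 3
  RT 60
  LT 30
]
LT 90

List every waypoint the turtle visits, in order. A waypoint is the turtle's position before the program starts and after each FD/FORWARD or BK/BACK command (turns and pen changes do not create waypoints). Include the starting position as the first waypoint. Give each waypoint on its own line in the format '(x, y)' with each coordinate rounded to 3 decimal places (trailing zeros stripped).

Answer: (0, 0)
(7, 0)
(10, 0)
(16.062, -3.5)
(18.66, -5)
(22.16, -11.062)
(23.66, -13.66)
(23.66, -20.66)
(23.66, -23.66)
(20.16, -29.722)
(18.66, -32.321)

Derivation:
Executing turtle program step by step:
Start: pos=(0,0), heading=0, pen down
REPEAT 5 [
  -- iteration 1/5 --
  FD 7: (0,0) -> (7,0) [heading=0, draw]
  FD 3: (7,0) -> (10,0) [heading=0, draw]
  RT 60: heading 0 -> 300
  LT 30: heading 300 -> 330
  -- iteration 2/5 --
  FD 7: (10,0) -> (16.062,-3.5) [heading=330, draw]
  FD 3: (16.062,-3.5) -> (18.66,-5) [heading=330, draw]
  RT 60: heading 330 -> 270
  LT 30: heading 270 -> 300
  -- iteration 3/5 --
  FD 7: (18.66,-5) -> (22.16,-11.062) [heading=300, draw]
  FD 3: (22.16,-11.062) -> (23.66,-13.66) [heading=300, draw]
  RT 60: heading 300 -> 240
  LT 30: heading 240 -> 270
  -- iteration 4/5 --
  FD 7: (23.66,-13.66) -> (23.66,-20.66) [heading=270, draw]
  FD 3: (23.66,-20.66) -> (23.66,-23.66) [heading=270, draw]
  RT 60: heading 270 -> 210
  LT 30: heading 210 -> 240
  -- iteration 5/5 --
  FD 7: (23.66,-23.66) -> (20.16,-29.722) [heading=240, draw]
  FD 3: (20.16,-29.722) -> (18.66,-32.321) [heading=240, draw]
  RT 60: heading 240 -> 180
  LT 30: heading 180 -> 210
]
LT 90: heading 210 -> 300
Final: pos=(18.66,-32.321), heading=300, 10 segment(s) drawn
Waypoints (11 total):
(0, 0)
(7, 0)
(10, 0)
(16.062, -3.5)
(18.66, -5)
(22.16, -11.062)
(23.66, -13.66)
(23.66, -20.66)
(23.66, -23.66)
(20.16, -29.722)
(18.66, -32.321)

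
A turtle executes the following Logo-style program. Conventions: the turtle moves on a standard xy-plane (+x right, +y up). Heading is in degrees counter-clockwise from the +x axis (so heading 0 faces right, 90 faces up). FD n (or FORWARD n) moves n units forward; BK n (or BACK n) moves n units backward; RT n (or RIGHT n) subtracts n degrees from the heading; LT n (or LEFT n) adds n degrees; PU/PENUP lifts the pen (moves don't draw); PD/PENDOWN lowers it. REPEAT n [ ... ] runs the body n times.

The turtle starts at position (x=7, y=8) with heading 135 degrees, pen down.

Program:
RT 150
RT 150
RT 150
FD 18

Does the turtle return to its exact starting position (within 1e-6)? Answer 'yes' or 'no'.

Answer: no

Derivation:
Executing turtle program step by step:
Start: pos=(7,8), heading=135, pen down
RT 150: heading 135 -> 345
RT 150: heading 345 -> 195
RT 150: heading 195 -> 45
FD 18: (7,8) -> (19.728,20.728) [heading=45, draw]
Final: pos=(19.728,20.728), heading=45, 1 segment(s) drawn

Start position: (7, 8)
Final position: (19.728, 20.728)
Distance = 18; >= 1e-6 -> NOT closed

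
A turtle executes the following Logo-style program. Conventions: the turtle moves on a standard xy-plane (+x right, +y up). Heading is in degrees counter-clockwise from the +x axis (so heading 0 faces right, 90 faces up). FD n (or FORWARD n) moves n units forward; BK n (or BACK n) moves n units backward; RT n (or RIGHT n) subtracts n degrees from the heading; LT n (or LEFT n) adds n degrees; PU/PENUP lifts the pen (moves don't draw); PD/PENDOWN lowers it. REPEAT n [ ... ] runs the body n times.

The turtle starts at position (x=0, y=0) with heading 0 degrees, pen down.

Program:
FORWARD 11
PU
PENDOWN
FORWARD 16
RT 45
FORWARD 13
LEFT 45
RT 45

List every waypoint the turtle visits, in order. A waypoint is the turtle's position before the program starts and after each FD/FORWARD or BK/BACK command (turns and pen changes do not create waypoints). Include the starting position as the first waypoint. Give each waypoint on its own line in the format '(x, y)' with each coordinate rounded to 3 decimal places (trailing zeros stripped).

Executing turtle program step by step:
Start: pos=(0,0), heading=0, pen down
FD 11: (0,0) -> (11,0) [heading=0, draw]
PU: pen up
PD: pen down
FD 16: (11,0) -> (27,0) [heading=0, draw]
RT 45: heading 0 -> 315
FD 13: (27,0) -> (36.192,-9.192) [heading=315, draw]
LT 45: heading 315 -> 0
RT 45: heading 0 -> 315
Final: pos=(36.192,-9.192), heading=315, 3 segment(s) drawn
Waypoints (4 total):
(0, 0)
(11, 0)
(27, 0)
(36.192, -9.192)

Answer: (0, 0)
(11, 0)
(27, 0)
(36.192, -9.192)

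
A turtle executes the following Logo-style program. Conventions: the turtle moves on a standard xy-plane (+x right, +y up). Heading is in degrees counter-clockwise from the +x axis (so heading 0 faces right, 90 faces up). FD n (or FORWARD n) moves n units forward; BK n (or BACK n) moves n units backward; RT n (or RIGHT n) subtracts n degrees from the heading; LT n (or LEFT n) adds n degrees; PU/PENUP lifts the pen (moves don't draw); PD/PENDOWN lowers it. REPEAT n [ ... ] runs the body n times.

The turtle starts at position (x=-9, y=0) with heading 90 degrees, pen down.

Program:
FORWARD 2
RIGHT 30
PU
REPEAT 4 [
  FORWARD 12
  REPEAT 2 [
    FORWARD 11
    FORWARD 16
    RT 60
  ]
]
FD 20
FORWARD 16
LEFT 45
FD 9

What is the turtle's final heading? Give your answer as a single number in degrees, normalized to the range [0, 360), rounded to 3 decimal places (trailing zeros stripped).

Answer: 345

Derivation:
Executing turtle program step by step:
Start: pos=(-9,0), heading=90, pen down
FD 2: (-9,0) -> (-9,2) [heading=90, draw]
RT 30: heading 90 -> 60
PU: pen up
REPEAT 4 [
  -- iteration 1/4 --
  FD 12: (-9,2) -> (-3,12.392) [heading=60, move]
  REPEAT 2 [
    -- iteration 1/2 --
    FD 11: (-3,12.392) -> (2.5,21.919) [heading=60, move]
    FD 16: (2.5,21.919) -> (10.5,35.775) [heading=60, move]
    RT 60: heading 60 -> 0
    -- iteration 2/2 --
    FD 11: (10.5,35.775) -> (21.5,35.775) [heading=0, move]
    FD 16: (21.5,35.775) -> (37.5,35.775) [heading=0, move]
    RT 60: heading 0 -> 300
  ]
  -- iteration 2/4 --
  FD 12: (37.5,35.775) -> (43.5,25.383) [heading=300, move]
  REPEAT 2 [
    -- iteration 1/2 --
    FD 11: (43.5,25.383) -> (49,15.856) [heading=300, move]
    FD 16: (49,15.856) -> (57,2) [heading=300, move]
    RT 60: heading 300 -> 240
    -- iteration 2/2 --
    FD 11: (57,2) -> (51.5,-7.526) [heading=240, move]
    FD 16: (51.5,-7.526) -> (43.5,-21.383) [heading=240, move]
    RT 60: heading 240 -> 180
  ]
  -- iteration 3/4 --
  FD 12: (43.5,-21.383) -> (31.5,-21.383) [heading=180, move]
  REPEAT 2 [
    -- iteration 1/2 --
    FD 11: (31.5,-21.383) -> (20.5,-21.383) [heading=180, move]
    FD 16: (20.5,-21.383) -> (4.5,-21.383) [heading=180, move]
    RT 60: heading 180 -> 120
    -- iteration 2/2 --
    FD 11: (4.5,-21.383) -> (-1,-11.856) [heading=120, move]
    FD 16: (-1,-11.856) -> (-9,2) [heading=120, move]
    RT 60: heading 120 -> 60
  ]
  -- iteration 4/4 --
  FD 12: (-9,2) -> (-3,12.392) [heading=60, move]
  REPEAT 2 [
    -- iteration 1/2 --
    FD 11: (-3,12.392) -> (2.5,21.919) [heading=60, move]
    FD 16: (2.5,21.919) -> (10.5,35.775) [heading=60, move]
    RT 60: heading 60 -> 0
    -- iteration 2/2 --
    FD 11: (10.5,35.775) -> (21.5,35.775) [heading=0, move]
    FD 16: (21.5,35.775) -> (37.5,35.775) [heading=0, move]
    RT 60: heading 0 -> 300
  ]
]
FD 20: (37.5,35.775) -> (47.5,18.454) [heading=300, move]
FD 16: (47.5,18.454) -> (55.5,4.598) [heading=300, move]
LT 45: heading 300 -> 345
FD 9: (55.5,4.598) -> (64.193,2.269) [heading=345, move]
Final: pos=(64.193,2.269), heading=345, 1 segment(s) drawn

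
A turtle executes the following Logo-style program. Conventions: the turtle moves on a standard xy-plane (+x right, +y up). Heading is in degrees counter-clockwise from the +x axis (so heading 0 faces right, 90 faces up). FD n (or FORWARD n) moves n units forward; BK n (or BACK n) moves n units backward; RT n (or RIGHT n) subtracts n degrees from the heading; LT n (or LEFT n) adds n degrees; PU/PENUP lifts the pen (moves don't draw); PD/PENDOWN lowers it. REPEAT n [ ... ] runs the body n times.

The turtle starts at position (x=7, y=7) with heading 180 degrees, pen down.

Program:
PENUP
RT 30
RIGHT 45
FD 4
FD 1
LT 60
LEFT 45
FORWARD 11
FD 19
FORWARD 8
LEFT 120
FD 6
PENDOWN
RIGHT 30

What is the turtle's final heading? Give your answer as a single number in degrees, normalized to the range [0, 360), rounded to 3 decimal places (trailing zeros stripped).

Answer: 300

Derivation:
Executing turtle program step by step:
Start: pos=(7,7), heading=180, pen down
PU: pen up
RT 30: heading 180 -> 150
RT 45: heading 150 -> 105
FD 4: (7,7) -> (5.965,10.864) [heading=105, move]
FD 1: (5.965,10.864) -> (5.706,11.83) [heading=105, move]
LT 60: heading 105 -> 165
LT 45: heading 165 -> 210
FD 11: (5.706,11.83) -> (-3.82,6.33) [heading=210, move]
FD 19: (-3.82,6.33) -> (-20.275,-3.17) [heading=210, move]
FD 8: (-20.275,-3.17) -> (-27.203,-7.17) [heading=210, move]
LT 120: heading 210 -> 330
FD 6: (-27.203,-7.17) -> (-22.007,-10.17) [heading=330, move]
PD: pen down
RT 30: heading 330 -> 300
Final: pos=(-22.007,-10.17), heading=300, 0 segment(s) drawn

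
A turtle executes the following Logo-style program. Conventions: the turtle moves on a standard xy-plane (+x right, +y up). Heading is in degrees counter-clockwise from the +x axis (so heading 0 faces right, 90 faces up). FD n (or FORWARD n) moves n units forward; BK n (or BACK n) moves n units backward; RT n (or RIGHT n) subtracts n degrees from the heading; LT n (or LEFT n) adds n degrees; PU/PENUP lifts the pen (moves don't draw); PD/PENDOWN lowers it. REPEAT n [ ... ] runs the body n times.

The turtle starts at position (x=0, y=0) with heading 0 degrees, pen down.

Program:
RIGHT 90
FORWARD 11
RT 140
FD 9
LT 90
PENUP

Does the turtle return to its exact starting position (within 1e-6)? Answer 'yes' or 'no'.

Executing turtle program step by step:
Start: pos=(0,0), heading=0, pen down
RT 90: heading 0 -> 270
FD 11: (0,0) -> (0,-11) [heading=270, draw]
RT 140: heading 270 -> 130
FD 9: (0,-11) -> (-5.785,-4.106) [heading=130, draw]
LT 90: heading 130 -> 220
PU: pen up
Final: pos=(-5.785,-4.106), heading=220, 2 segment(s) drawn

Start position: (0, 0)
Final position: (-5.785, -4.106)
Distance = 7.094; >= 1e-6 -> NOT closed

Answer: no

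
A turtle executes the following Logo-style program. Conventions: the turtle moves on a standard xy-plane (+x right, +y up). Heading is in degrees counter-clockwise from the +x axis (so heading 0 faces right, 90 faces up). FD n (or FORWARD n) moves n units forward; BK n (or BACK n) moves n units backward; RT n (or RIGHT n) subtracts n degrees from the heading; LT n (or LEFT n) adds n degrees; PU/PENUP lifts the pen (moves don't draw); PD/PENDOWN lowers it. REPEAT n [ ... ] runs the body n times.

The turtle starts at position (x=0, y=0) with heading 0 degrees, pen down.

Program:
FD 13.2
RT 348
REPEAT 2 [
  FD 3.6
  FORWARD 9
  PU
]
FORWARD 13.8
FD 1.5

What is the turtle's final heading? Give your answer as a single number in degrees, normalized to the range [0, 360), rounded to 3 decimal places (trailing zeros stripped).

Answer: 12

Derivation:
Executing turtle program step by step:
Start: pos=(0,0), heading=0, pen down
FD 13.2: (0,0) -> (13.2,0) [heading=0, draw]
RT 348: heading 0 -> 12
REPEAT 2 [
  -- iteration 1/2 --
  FD 3.6: (13.2,0) -> (16.721,0.748) [heading=12, draw]
  FD 9: (16.721,0.748) -> (25.525,2.62) [heading=12, draw]
  PU: pen up
  -- iteration 2/2 --
  FD 3.6: (25.525,2.62) -> (29.046,3.368) [heading=12, move]
  FD 9: (29.046,3.368) -> (37.849,5.239) [heading=12, move]
  PU: pen up
]
FD 13.8: (37.849,5.239) -> (51.348,8.109) [heading=12, move]
FD 1.5: (51.348,8.109) -> (52.815,8.42) [heading=12, move]
Final: pos=(52.815,8.42), heading=12, 3 segment(s) drawn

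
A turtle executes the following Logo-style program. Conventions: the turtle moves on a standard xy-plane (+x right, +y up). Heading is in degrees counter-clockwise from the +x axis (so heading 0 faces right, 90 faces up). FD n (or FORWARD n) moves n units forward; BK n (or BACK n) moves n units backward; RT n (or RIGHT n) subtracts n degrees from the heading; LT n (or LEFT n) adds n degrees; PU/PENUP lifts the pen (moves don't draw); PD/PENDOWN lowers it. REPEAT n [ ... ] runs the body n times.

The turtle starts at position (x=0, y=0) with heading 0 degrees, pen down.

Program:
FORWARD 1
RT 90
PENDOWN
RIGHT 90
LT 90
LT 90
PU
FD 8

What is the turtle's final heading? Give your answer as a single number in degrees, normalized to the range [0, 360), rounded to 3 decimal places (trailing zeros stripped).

Executing turtle program step by step:
Start: pos=(0,0), heading=0, pen down
FD 1: (0,0) -> (1,0) [heading=0, draw]
RT 90: heading 0 -> 270
PD: pen down
RT 90: heading 270 -> 180
LT 90: heading 180 -> 270
LT 90: heading 270 -> 0
PU: pen up
FD 8: (1,0) -> (9,0) [heading=0, move]
Final: pos=(9,0), heading=0, 1 segment(s) drawn

Answer: 0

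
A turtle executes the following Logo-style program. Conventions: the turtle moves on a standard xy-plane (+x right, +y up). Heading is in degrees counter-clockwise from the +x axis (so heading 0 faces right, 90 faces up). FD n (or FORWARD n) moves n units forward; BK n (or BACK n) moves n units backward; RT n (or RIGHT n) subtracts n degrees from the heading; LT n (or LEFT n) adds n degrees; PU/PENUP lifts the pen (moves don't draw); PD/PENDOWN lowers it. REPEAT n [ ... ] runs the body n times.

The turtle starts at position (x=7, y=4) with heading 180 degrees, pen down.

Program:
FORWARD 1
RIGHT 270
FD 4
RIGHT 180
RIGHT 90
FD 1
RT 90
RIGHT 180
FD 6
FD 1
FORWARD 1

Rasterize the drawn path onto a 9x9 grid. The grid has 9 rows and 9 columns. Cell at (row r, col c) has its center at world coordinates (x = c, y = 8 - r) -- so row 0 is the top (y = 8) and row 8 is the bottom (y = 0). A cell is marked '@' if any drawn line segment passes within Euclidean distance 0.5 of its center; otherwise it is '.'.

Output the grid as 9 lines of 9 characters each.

Segment 0: (7,4) -> (6,4)
Segment 1: (6,4) -> (6,0)
Segment 2: (6,0) -> (7,0)
Segment 3: (7,0) -> (7,6)
Segment 4: (7,6) -> (7,7)
Segment 5: (7,7) -> (7,8)

Answer: .......@.
.......@.
.......@.
.......@.
......@@.
......@@.
......@@.
......@@.
......@@.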